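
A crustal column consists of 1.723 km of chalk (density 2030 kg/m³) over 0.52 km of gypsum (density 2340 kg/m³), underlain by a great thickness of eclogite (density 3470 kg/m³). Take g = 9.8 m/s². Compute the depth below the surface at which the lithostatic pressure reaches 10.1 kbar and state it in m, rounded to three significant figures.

30600 m

Pressure at base of upper layers: 2030×9.8×1723 + 2340×9.8×520 = 4.620×10^7 Pa = 0.4620 kbar
Remaining pressure to be supplied by eclogite: 1.010×10^9 − 4.620×10^7 = 9.638×10^8 Pa
Additional depth in eclogite = 9.638×10^8 Pa / (3470 kg/m³ × 9.8 m/s²) = 28342 m
Total depth = 2243 m + 28342 m = 30585 m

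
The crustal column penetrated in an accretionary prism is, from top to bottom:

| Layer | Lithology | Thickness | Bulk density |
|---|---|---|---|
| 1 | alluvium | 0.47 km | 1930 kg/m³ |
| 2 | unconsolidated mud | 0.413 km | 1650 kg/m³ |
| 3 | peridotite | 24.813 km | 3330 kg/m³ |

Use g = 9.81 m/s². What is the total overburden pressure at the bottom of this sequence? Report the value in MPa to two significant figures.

alluvium: 1930 kg/m³ × 9.81 m/s² × 470 m = 8.899×10^6 Pa = 8.899 MPa
unconsolidated mud: 1650 kg/m³ × 9.81 m/s² × 413 m = 6.685×10^6 Pa = 6.685 MPa
peridotite: 3330 kg/m³ × 9.81 m/s² × 24813 m = 8.106×10^8 Pa = 810.6 MPa
Total = 8.899 + 6.685 + 810.6 = 826.16 MPa

830 MPa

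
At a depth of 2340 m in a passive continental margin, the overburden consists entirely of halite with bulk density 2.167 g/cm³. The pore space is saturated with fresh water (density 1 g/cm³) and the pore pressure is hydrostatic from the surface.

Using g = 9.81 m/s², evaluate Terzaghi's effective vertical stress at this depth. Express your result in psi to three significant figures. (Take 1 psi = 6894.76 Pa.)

Overburden (lithostatic) stress σ_v:
halite: 2167 kg/m³ × 9.81 m/s² × 2340 m = 4.974×10^7 Pa = 49.74 MPa
Pore pressure P_p = 1000 kg/m³ × 9.81 m/s² × 2340 m = 2.296×10^7 Pa = 22.96 MPa
Effective stress σ' = σ_v − P_p = 49.74 − 22.96 = 26.789 MPa = 3885.4 psi

3890 psi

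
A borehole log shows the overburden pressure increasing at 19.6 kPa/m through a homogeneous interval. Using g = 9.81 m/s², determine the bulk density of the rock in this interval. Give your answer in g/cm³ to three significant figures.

ρ = (dP/dz)/g = 19.6 kPa/m / 9.81 m/s² = 19600 Pa/m / 9.81 m/s² = 1998.0 kg/m³
= 1.998 g/cm³

2.00 g/cm³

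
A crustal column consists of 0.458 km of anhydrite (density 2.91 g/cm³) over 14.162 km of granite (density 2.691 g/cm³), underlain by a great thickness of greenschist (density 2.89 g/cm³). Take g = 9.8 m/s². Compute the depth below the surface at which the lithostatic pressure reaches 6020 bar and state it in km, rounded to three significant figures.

22.2 km

Pressure at base of upper layers: 2910×9.8×458 + 2691×9.8×14162 = 3.865×10^8 Pa = 3865 bar
Remaining pressure to be supplied by greenschist: 6.020×10^8 − 3.865×10^8 = 2.155×10^8 Pa
Additional depth in greenschist = 2.155×10^8 Pa / (2890 kg/m³ × 9.8 m/s²) = 7607.6 m
Total depth = 14620 m + 7607.6 m = 22228 m
= 22.228 km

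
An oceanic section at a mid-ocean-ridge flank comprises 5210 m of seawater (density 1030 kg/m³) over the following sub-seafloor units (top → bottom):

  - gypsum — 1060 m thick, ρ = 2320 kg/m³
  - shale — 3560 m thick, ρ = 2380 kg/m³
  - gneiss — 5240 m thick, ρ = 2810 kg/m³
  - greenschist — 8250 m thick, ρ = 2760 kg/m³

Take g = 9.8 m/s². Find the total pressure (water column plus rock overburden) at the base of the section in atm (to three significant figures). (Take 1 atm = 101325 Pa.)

5200 atm

seawater: 1030 kg/m³ × 9.8 m/s² × 5210 m = 5.259×10^7 Pa = 519.0 atm
gypsum: 2320 kg/m³ × 9.8 m/s² × 1060 m = 2.410×10^7 Pa = 237.9 atm
shale: 2380 kg/m³ × 9.8 m/s² × 3560 m = 8.303×10^7 Pa = 819.5 atm
gneiss: 2810 kg/m³ × 9.8 m/s² × 5240 m = 1.443×10^8 Pa = 1424 atm
greenschist: 2760 kg/m³ × 9.8 m/s² × 8250 m = 2.231×10^8 Pa = 2202 atm
Total = 519.0 + 237.9 + 819.5 + 1424 + 2202 = 5202.7 atm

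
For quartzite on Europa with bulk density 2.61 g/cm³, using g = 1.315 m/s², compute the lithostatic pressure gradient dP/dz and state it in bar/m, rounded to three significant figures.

0.0343 bar/m

dP/dz = ρg = 2610 kg/m³ × 1.315 m/s² = 3432.1 Pa/m
= 3432.1 Pa/m × (1 bar/m / 1.0000×10^5 Pa/m) = 0.034321 bar/m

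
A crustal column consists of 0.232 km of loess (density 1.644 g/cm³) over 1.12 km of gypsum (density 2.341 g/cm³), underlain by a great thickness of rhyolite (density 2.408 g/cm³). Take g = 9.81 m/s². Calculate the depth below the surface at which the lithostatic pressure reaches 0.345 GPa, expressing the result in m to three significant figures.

14700 m

Pressure at base of upper layers: 1644×9.81×232 + 2341×9.81×1120 = 2.946×10^7 Pa = 0.02946 GPa
Remaining pressure to be supplied by rhyolite: 3.450×10^8 − 2.946×10^7 = 3.155×10^8 Pa
Additional depth in rhyolite = 3.155×10^8 Pa / (2408 kg/m³ × 9.81 m/s²) = 13358 m
Total depth = 1352 m + 13358 m = 14710 m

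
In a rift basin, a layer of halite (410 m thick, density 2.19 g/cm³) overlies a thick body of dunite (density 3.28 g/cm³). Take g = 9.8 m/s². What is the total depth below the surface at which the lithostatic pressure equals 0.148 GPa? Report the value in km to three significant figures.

4.74 km

Pressure at base of upper layers: 2190×9.8×410 = 8.799×10^6 Pa = 8.799×10^-3 GPa
Remaining pressure to be supplied by dunite: 1.480×10^8 − 8.799×10^6 = 1.392×10^8 Pa
Additional depth in dunite = 1.392×10^8 Pa / (3280 kg/m³ × 9.8 m/s²) = 4330.5 m
Total depth = 410 m + 4330.5 m = 4740.5 m
= 4.7405 km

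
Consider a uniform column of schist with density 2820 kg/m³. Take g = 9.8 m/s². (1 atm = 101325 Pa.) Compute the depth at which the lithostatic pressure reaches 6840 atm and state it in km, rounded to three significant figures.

h = P/(ρg) = 6840 atm / (2820 kg/m³ × 9.8 m/s²) = 6.931×10^8 Pa / 27636 Pa/m = 25078 m
= 25.078 km

25.1 km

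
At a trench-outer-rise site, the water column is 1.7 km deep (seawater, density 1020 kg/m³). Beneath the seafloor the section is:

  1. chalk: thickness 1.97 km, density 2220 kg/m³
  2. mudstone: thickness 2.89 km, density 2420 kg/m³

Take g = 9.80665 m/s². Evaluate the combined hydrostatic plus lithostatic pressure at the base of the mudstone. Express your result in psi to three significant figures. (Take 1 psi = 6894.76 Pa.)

seawater: 1020 kg/m³ × 9.80665 m/s² × 1700 m = 1.700×10^7 Pa = 2466 psi
chalk: 2220 kg/m³ × 9.80665 m/s² × 1970 m = 4.289×10^7 Pa = 6220 psi
mudstone: 2420 kg/m³ × 9.80665 m/s² × 2890 m = 6.859×10^7 Pa = 9948 psi
Total = 2466 + 6220 + 9948 = 18634 psi

18600 psi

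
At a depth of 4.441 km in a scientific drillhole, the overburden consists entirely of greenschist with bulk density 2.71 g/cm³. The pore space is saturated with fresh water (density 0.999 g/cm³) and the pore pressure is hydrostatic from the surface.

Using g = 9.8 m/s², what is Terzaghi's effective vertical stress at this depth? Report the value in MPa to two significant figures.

74 MPa

Overburden (lithostatic) stress σ_v:
greenschist: 2710 kg/m³ × 9.8 m/s² × 4441 m = 1.179×10^8 Pa = 117.9 MPa
Pore pressure P_p = 999 kg/m³ × 9.8 m/s² × 4441 m = 4.348×10^7 Pa = 43.48 MPa
Effective stress σ' = σ_v − P_p = 117.9 − 43.48 = 74.466 MPa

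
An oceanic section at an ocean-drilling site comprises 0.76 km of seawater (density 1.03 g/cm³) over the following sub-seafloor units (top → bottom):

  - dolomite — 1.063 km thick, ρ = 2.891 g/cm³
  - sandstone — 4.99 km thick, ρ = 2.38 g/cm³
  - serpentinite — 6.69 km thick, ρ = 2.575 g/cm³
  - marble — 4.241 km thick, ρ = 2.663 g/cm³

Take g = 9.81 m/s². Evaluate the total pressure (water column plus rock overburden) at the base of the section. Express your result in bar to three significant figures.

4340 bar

seawater: 1030 kg/m³ × 9.81 m/s² × 760 m = 7.679×10^6 Pa = 76.79 bar
dolomite: 2891 kg/m³ × 9.81 m/s² × 1063 m = 3.015×10^7 Pa = 301.5 bar
sandstone: 2380 kg/m³ × 9.81 m/s² × 4990 m = 1.165×10^8 Pa = 1165 bar
serpentinite: 2575 kg/m³ × 9.81 m/s² × 6690 m = 1.690×10^8 Pa = 1690 bar
marble: 2663 kg/m³ × 9.81 m/s² × 4241 m = 1.108×10^8 Pa = 1108 bar
Total = 76.79 + 301.5 + 1165 + 1690 + 1108 = 4341.2 bar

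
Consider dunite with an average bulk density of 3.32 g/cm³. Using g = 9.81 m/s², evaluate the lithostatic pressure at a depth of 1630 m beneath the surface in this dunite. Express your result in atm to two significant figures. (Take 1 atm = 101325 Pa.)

520 atm

dunite: 3320 kg/m³ × 9.81 m/s² × 1630 m = 5.309×10^7 Pa = 523.9 atm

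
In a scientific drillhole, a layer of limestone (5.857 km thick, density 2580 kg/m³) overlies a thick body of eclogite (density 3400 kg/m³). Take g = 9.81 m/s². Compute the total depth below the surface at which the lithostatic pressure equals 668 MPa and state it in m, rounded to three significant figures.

Pressure at base of upper layers: 2580×9.81×5857 = 1.482×10^8 Pa = 148.2 MPa
Remaining pressure to be supplied by eclogite: 6.680×10^8 − 1.482×10^8 = 5.198×10^8 Pa
Additional depth in eclogite = 5.198×10^8 Pa / (3400 kg/m³ × 9.81 m/s²) = 15583 m
Total depth = 5857 m + 15583 m = 21440 m

21400 m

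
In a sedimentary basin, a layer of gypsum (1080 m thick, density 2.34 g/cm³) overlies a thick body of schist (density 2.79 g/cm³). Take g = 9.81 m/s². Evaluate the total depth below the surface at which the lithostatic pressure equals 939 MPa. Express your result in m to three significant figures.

34500 m

Pressure at base of upper layers: 2340×9.81×1080 = 2.479×10^7 Pa = 24.79 MPa
Remaining pressure to be supplied by schist: 9.390×10^8 − 2.479×10^7 = 9.142×10^8 Pa
Additional depth in schist = 9.142×10^8 Pa / (2790 kg/m³ × 9.81 m/s²) = 33402 m
Total depth = 1080 m + 33402 m = 34482 m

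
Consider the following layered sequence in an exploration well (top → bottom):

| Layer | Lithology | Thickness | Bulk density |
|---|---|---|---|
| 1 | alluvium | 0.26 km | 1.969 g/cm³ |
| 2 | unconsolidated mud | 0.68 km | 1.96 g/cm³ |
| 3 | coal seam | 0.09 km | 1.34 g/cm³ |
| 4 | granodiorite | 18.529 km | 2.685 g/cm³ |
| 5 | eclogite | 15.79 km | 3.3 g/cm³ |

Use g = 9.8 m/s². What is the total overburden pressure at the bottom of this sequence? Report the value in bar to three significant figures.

alluvium: 1969 kg/m³ × 9.8 m/s² × 260 m = 5.017×10^6 Pa = 50.17 bar
unconsolidated mud: 1960 kg/m³ × 9.8 m/s² × 680 m = 1.306×10^7 Pa = 130.6 bar
coal seam: 1340 kg/m³ × 9.8 m/s² × 90 m = 1.182×10^6 Pa = 11.82 bar
granodiorite: 2685 kg/m³ × 9.8 m/s² × 18529 m = 4.876×10^8 Pa = 4876 bar
eclogite: 3300 kg/m³ × 9.8 m/s² × 15790 m = 5.106×10^8 Pa = 5106 bar
Total = 50.17 + 130.6 + 11.82 + 4876 + 5106 = 10175 bar

10200 bar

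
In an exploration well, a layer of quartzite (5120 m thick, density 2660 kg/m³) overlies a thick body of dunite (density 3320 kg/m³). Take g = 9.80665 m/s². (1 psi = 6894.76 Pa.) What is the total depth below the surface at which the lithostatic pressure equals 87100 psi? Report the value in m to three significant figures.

19500 m

Pressure at base of upper layers: 2660×9.80665×5120 = 1.336×10^8 Pa = 19371 psi
Remaining pressure to be supplied by dunite: 6.005×10^8 − 1.336×10^8 = 4.670×10^8 Pa
Additional depth in dunite = 4.670×10^8 Pa / (3320 kg/m³ × 9.80665 m/s²) = 14343 m
Total depth = 5120 m + 14343 m = 19463 m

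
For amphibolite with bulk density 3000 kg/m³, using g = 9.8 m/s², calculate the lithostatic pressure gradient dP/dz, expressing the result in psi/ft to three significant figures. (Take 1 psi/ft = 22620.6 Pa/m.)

dP/dz = ρg = 3000 kg/m³ × 9.8 m/s² = 29400 Pa/m
= 29400 Pa/m × (1 psi/ft / 22621 Pa/m) = 1.2997 psi/ft

1.30 psi/ft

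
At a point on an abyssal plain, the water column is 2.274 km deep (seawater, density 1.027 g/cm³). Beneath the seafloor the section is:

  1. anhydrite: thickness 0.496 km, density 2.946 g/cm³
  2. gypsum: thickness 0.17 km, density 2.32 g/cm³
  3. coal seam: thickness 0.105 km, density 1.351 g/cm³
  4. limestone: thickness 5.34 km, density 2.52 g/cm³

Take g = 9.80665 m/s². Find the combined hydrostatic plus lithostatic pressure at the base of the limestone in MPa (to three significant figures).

seawater: 1027 kg/m³ × 9.80665 m/s² × 2274 m = 2.290×10^7 Pa = 22.90 MPa
anhydrite: 2946 kg/m³ × 9.80665 m/s² × 496 m = 1.433×10^7 Pa = 14.33 MPa
gypsum: 2320 kg/m³ × 9.80665 m/s² × 170 m = 3.868×10^6 Pa = 3.868 MPa
coal seam: 1351 kg/m³ × 9.80665 m/s² × 105 m = 1.391×10^6 Pa = 1.391 MPa
limestone: 2520 kg/m³ × 9.80665 m/s² × 5340 m = 1.320×10^8 Pa = 132.0 MPa
Total = 22.90 + 14.33 + 3.868 + 1.391 + 132.0 = 174.46 MPa

174 MPa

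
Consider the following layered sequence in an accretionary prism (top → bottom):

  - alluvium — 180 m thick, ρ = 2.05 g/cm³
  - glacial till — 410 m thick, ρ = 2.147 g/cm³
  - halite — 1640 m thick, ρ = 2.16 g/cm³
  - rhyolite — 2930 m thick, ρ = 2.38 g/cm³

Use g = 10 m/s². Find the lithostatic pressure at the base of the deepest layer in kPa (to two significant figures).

alluvium: 2050 kg/m³ × 10 m/s² × 180 m = 3.690×10^6 Pa = 3690 kPa
glacial till: 2147 kg/m³ × 10 m/s² × 410 m = 8.803×10^6 Pa = 8803 kPa
halite: 2160 kg/m³ × 10 m/s² × 1640 m = 3.542×10^7 Pa = 35424 kPa
rhyolite: 2380 kg/m³ × 10 m/s² × 2930 m = 6.973×10^7 Pa = 69734 kPa
Total = 3690 + 8803 + 35424 + 69734 = 1.1765×10^5 kPa

120000 kPa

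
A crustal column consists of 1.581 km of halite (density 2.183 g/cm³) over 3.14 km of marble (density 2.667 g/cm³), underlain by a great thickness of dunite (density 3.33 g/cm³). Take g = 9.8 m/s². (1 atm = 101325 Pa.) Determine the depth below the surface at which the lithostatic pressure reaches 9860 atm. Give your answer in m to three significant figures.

31800 m

Pressure at base of upper layers: 2183×9.8×1581 + 2667×9.8×3140 = 1.159×10^8 Pa = 1144 atm
Remaining pressure to be supplied by dunite: 9.991×10^8 − 1.159×10^8 = 8.832×10^8 Pa
Additional depth in dunite = 8.832×10^8 Pa / (3330 kg/m³ × 9.8 m/s²) = 27063 m
Total depth = 4721 m + 27063 m = 31784 m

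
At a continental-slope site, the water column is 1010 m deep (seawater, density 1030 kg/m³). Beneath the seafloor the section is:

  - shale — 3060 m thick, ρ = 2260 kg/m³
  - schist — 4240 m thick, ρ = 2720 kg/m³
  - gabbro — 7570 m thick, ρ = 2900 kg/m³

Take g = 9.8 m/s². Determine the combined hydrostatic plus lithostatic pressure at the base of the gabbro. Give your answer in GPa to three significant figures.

0.406 GPa

seawater: 1030 kg/m³ × 9.8 m/s² × 1010 m = 1.019×10^7 Pa = 0.01019 GPa
shale: 2260 kg/m³ × 9.8 m/s² × 3060 m = 6.777×10^7 Pa = 0.06777 GPa
schist: 2720 kg/m³ × 9.8 m/s² × 4240 m = 1.130×10^8 Pa = 0.1130 GPa
gabbro: 2900 kg/m³ × 9.8 m/s² × 7570 m = 2.151×10^8 Pa = 0.2151 GPa
Total = 0.01019 + 0.06777 + 0.1130 + 0.2151 = 0.40613 GPa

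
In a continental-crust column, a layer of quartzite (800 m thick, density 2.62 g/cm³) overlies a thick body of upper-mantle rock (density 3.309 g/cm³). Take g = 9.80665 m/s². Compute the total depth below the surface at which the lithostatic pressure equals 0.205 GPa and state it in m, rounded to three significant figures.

6480 m

Pressure at base of upper layers: 2620×9.80665×800 = 2.055×10^7 Pa = 0.02055 GPa
Remaining pressure to be supplied by upper-mantle rock: 2.050×10^8 − 2.055×10^7 = 1.844×10^8 Pa
Additional depth in upper-mantle rock = 1.844×10^8 Pa / (3309 kg/m³ × 9.80665 m/s²) = 5683.9 m
Total depth = 800 m + 5683.9 m = 6483.9 m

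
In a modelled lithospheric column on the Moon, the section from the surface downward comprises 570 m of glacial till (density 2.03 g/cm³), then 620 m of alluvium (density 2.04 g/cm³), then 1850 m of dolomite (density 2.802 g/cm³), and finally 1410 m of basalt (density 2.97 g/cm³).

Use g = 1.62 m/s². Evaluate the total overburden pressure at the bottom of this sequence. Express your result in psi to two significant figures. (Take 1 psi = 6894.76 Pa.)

glacial till: 2030 kg/m³ × 1.62 m/s² × 570 m = 1.875×10^6 Pa = 271.9 psi
alluvium: 2040 kg/m³ × 1.62 m/s² × 620 m = 2.049×10^6 Pa = 297.2 psi
dolomite: 2802 kg/m³ × 1.62 m/s² × 1850 m = 8.398×10^6 Pa = 1218 psi
basalt: 2970 kg/m³ × 1.62 m/s² × 1410 m = 6.784×10^6 Pa = 983.9 psi
Total = 271.9 + 297.2 + 1218 + 983.9 = 2771.0 psi

2800 psi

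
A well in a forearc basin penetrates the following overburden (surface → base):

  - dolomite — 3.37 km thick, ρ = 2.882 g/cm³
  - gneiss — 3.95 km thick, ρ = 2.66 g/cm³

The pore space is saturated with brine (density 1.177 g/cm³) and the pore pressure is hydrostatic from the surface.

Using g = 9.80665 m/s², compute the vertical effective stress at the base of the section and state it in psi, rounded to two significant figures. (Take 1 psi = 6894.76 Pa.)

17000 psi

Overburden (lithostatic) stress σ_v:
dolomite: 2882 kg/m³ × 9.80665 m/s² × 3370 m = 9.525×10^7 Pa = 95.25 MPa
gneiss: 2660 kg/m³ × 9.80665 m/s² × 3950 m = 1.030×10^8 Pa = 103.0 MPa
Total = 95.25 + 103.0 = 198.28 MPa
Pore pressure P_p = 1177 kg/m³ × 9.80665 m/s² × 7320 m = 8.449×10^7 Pa = 84.49 MPa
Effective stress σ' = σ_v − P_p = 198.3 − 84.49 = 113.79 MPa = 16504 psi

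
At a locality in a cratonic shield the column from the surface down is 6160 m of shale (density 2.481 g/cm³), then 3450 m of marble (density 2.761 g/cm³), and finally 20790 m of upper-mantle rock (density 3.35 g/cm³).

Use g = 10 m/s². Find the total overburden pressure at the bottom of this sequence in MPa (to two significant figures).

shale: 2481 kg/m³ × 10 m/s² × 6160 m = 1.528×10^8 Pa = 152.8 MPa
marble: 2761 kg/m³ × 10 m/s² × 3450 m = 9.525×10^7 Pa = 95.25 MPa
upper-mantle rock: 3350 kg/m³ × 10 m/s² × 20790 m = 6.965×10^8 Pa = 696.5 MPa
Total = 152.8 + 95.25 + 696.5 = 944.55 MPa

940 MPa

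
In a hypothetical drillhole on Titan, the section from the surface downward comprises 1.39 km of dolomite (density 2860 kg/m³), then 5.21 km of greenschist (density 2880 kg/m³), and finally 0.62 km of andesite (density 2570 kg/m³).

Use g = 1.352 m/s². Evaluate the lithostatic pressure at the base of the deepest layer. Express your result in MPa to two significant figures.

dolomite: 2860 kg/m³ × 1.352 m/s² × 1390 m = 5.375×10^6 Pa = 5.375 MPa
greenschist: 2880 kg/m³ × 1.352 m/s² × 5210 m = 2.029×10^7 Pa = 20.29 MPa
andesite: 2570 kg/m³ × 1.352 m/s² × 620 m = 2.154×10^6 Pa = 2.154 MPa
Total = 5.375 + 20.29 + 2.154 = 27.816 MPa

28 MPa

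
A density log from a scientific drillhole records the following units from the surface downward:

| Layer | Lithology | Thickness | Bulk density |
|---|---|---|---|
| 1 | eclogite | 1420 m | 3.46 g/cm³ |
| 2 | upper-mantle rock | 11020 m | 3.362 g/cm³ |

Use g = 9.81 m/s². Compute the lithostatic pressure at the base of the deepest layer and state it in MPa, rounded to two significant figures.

410 MPa

eclogite: 3460 kg/m³ × 9.81 m/s² × 1420 m = 4.820×10^7 Pa = 48.20 MPa
upper-mantle rock: 3362 kg/m³ × 9.81 m/s² × 11020 m = 3.635×10^8 Pa = 363.5 MPa
Total = 48.20 + 363.5 = 411.65 MPa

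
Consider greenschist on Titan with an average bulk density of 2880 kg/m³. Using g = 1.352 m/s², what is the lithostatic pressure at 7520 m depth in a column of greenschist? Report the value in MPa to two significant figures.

greenschist: 2880 kg/m³ × 1.352 m/s² × 7520 m = 2.928×10^7 Pa = 29.28 MPa

29 MPa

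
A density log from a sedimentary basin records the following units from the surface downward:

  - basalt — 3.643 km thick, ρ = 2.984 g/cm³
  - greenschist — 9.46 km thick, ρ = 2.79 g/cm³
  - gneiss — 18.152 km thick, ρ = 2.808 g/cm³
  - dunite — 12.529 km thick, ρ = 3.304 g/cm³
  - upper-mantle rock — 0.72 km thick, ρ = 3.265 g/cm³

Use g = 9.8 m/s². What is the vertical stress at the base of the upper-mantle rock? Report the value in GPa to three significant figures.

basalt: 2984 kg/m³ × 9.8 m/s² × 3643 m = 1.065×10^8 Pa = 0.1065 GPa
greenschist: 2790 kg/m³ × 9.8 m/s² × 9460 m = 2.587×10^8 Pa = 0.2587 GPa
gneiss: 2808 kg/m³ × 9.8 m/s² × 18152 m = 4.995×10^8 Pa = 0.4995 GPa
dunite: 3304 kg/m³ × 9.8 m/s² × 12529 m = 4.057×10^8 Pa = 0.4057 GPa
upper-mantle rock: 3265 kg/m³ × 9.8 m/s² × 720 m = 2.304×10^7 Pa = 0.02304 GPa
Total = 0.1065 + 0.2587 + 0.4995 + 0.4057 + 0.02304 = 1.2934 GPa

1.29 GPa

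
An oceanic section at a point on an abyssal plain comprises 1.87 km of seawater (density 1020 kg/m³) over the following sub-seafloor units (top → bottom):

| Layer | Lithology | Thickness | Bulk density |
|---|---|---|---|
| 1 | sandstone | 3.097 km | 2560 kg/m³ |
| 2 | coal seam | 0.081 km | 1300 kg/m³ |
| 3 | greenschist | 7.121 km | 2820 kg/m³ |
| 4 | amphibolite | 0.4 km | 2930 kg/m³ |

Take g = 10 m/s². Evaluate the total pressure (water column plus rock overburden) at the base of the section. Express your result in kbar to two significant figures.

seawater: 1020 kg/m³ × 10 m/s² × 1870 m = 1.907×10^7 Pa = 0.1907 kbar
sandstone: 2560 kg/m³ × 10 m/s² × 3097 m = 7.928×10^7 Pa = 0.7928 kbar
coal seam: 1300 kg/m³ × 10 m/s² × 81 m = 1.053×10^6 Pa = 0.01053 kbar
greenschist: 2820 kg/m³ × 10 m/s² × 7121 m = 2.008×10^8 Pa = 2.008 kbar
amphibolite: 2930 kg/m³ × 10 m/s² × 400 m = 1.172×10^7 Pa = 0.1172 kbar
Total = 0.1907 + 0.7928 + 0.01053 + 2.008 + 0.1172 = 3.1194 kbar

3.1 kbar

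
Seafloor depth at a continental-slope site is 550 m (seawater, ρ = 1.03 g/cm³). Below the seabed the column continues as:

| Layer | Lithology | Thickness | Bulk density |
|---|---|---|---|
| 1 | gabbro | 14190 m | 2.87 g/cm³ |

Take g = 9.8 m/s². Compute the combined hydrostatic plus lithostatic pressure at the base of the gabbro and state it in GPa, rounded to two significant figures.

0.40 GPa

seawater: 1030 kg/m³ × 9.8 m/s² × 550 m = 5.552×10^6 Pa = 5.552×10^-3 GPa
gabbro: 2870 kg/m³ × 9.8 m/s² × 14190 m = 3.991×10^8 Pa = 0.3991 GPa
Total = 5.552×10^-3 + 0.3991 = 0.40466 GPa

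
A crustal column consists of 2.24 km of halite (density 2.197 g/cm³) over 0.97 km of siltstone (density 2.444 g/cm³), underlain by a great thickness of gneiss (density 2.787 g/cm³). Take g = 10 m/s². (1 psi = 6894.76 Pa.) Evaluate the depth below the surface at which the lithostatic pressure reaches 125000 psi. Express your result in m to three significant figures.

Pressure at base of upper layers: 2197×10×2240 + 2444×10×970 = 7.292×10^7 Pa = 10576 psi
Remaining pressure to be supplied by gneiss: 8.618×10^8 − 7.292×10^7 = 7.889×10^8 Pa
Additional depth in gneiss = 7.889×10^8 Pa / (2787 kg/m³ × 10 m/s²) = 28307 m
Total depth = 3210 m + 28307 m = 31517 m

31500 m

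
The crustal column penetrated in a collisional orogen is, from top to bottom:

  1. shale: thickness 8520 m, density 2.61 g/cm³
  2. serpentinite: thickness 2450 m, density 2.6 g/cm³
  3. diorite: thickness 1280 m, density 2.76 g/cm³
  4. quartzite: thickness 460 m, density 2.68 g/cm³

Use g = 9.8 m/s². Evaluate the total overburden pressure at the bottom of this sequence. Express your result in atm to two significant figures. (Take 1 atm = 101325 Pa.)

3200 atm

shale: 2610 kg/m³ × 9.8 m/s² × 8520 m = 2.179×10^8 Pa = 2151 atm
serpentinite: 2600 kg/m³ × 9.8 m/s² × 2450 m = 6.243×10^7 Pa = 616.1 atm
diorite: 2760 kg/m³ × 9.8 m/s² × 1280 m = 3.462×10^7 Pa = 341.7 atm
quartzite: 2680 kg/m³ × 9.8 m/s² × 460 m = 1.208×10^7 Pa = 119.2 atm
Total = 2151 + 616.1 + 341.7 + 119.2 = 3227.8 atm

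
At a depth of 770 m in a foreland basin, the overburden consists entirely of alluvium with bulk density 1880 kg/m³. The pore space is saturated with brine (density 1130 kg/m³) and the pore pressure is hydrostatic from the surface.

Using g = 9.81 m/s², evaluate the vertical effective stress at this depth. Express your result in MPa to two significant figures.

Overburden (lithostatic) stress σ_v:
alluvium: 1880 kg/m³ × 9.81 m/s² × 770 m = 1.420×10^7 Pa = 14.20 MPa
Pore pressure P_p = 1130 kg/m³ × 9.81 m/s² × 770 m = 8.536×10^6 Pa = 8.536 MPa
Effective stress σ' = σ_v − P_p = 14.20 − 8.536 = 5.6653 MPa

5.7 MPa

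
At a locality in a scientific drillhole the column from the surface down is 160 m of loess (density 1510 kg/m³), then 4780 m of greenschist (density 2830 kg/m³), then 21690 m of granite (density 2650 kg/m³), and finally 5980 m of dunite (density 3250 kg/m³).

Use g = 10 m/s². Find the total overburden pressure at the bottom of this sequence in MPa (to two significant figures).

loess: 1510 kg/m³ × 10 m/s² × 160 m = 2.416×10^6 Pa = 2.416 MPa
greenschist: 2830 kg/m³ × 10 m/s² × 4780 m = 1.353×10^8 Pa = 135.3 MPa
granite: 2650 kg/m³ × 10 m/s² × 21690 m = 5.748×10^8 Pa = 574.8 MPa
dunite: 3250 kg/m³ × 10 m/s² × 5980 m = 1.944×10^8 Pa = 194.3 MPa
Total = 2.416 + 135.3 + 574.8 + 194.3 = 906.82 MPa

910 MPa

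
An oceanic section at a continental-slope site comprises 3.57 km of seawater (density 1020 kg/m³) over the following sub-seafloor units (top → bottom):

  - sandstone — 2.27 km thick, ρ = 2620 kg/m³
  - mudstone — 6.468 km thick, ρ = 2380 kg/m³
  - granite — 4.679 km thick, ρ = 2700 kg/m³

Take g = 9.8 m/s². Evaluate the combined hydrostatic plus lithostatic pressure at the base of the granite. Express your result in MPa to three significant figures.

369 MPa

seawater: 1020 kg/m³ × 9.8 m/s² × 3570 m = 3.569×10^7 Pa = 35.69 MPa
sandstone: 2620 kg/m³ × 9.8 m/s² × 2270 m = 5.828×10^7 Pa = 58.28 MPa
mudstone: 2380 kg/m³ × 9.8 m/s² × 6468 m = 1.509×10^8 Pa = 150.9 MPa
granite: 2700 kg/m³ × 9.8 m/s² × 4679 m = 1.238×10^8 Pa = 123.8 MPa
Total = 35.69 + 58.28 + 150.9 + 123.8 = 368.64 MPa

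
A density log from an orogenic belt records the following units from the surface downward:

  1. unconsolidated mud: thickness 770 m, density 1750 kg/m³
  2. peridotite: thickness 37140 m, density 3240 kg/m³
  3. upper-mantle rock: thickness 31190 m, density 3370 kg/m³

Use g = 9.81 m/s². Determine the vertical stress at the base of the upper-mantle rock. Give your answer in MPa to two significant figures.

2200 MPa

unconsolidated mud: 1750 kg/m³ × 9.81 m/s² × 770 m = 1.322×10^7 Pa = 13.22 MPa
peridotite: 3240 kg/m³ × 9.81 m/s² × 37140 m = 1.180×10^9 Pa = 1180 MPa
upper-mantle rock: 3370 kg/m³ × 9.81 m/s² × 31190 m = 1.031×10^9 Pa = 1031 MPa
Total = 13.22 + 1180 + 1031 = 2224.8 MPa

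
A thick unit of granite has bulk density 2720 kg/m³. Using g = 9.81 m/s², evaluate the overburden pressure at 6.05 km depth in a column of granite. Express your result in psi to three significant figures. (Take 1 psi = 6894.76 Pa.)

23400 psi

granite: 2720 kg/m³ × 9.81 m/s² × 6050 m = 1.614×10^8 Pa = 23414 psi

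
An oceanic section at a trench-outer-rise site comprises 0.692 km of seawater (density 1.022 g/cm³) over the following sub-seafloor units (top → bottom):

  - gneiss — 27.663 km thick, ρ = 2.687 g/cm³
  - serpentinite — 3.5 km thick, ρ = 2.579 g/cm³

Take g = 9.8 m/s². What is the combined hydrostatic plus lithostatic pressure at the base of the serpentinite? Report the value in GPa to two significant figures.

seawater: 1022 kg/m³ × 9.8 m/s² × 692 m = 6.931×10^6 Pa = 6.931×10^-3 GPa
gneiss: 2687 kg/m³ × 9.8 m/s² × 27663 m = 7.284×10^8 Pa = 0.7284 GPa
serpentinite: 2579 kg/m³ × 9.8 m/s² × 3500 m = 8.846×10^7 Pa = 0.08846 GPa
Total = 6.931×10^-3 + 0.7284 + 0.08846 = 0.82383 GPa

0.82 GPa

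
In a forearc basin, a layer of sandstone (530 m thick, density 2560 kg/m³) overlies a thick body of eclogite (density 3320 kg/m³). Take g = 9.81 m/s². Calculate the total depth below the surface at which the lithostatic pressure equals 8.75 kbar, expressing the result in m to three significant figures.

27000 m

Pressure at base of upper layers: 2560×9.81×530 = 1.331×10^7 Pa = 0.1331 kbar
Remaining pressure to be supplied by eclogite: 8.750×10^8 − 1.331×10^7 = 8.617×10^8 Pa
Additional depth in eclogite = 8.617×10^8 Pa / (3320 kg/m³ × 9.81 m/s²) = 26457 m
Total depth = 530 m + 26457 m = 26987 m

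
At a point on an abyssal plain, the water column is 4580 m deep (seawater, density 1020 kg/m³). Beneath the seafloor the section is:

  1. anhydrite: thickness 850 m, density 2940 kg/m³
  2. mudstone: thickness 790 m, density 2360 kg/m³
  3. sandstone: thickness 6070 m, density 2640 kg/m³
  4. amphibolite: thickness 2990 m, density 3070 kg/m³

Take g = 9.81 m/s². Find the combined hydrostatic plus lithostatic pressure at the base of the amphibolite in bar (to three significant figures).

seawater: 1020 kg/m³ × 9.81 m/s² × 4580 m = 4.583×10^7 Pa = 458.3 bar
anhydrite: 2940 kg/m³ × 9.81 m/s² × 850 m = 2.452×10^7 Pa = 245.2 bar
mudstone: 2360 kg/m³ × 9.81 m/s² × 790 m = 1.829×10^7 Pa = 182.9 bar
sandstone: 2640 kg/m³ × 9.81 m/s² × 6070 m = 1.572×10^8 Pa = 1572 bar
amphibolite: 3070 kg/m³ × 9.81 m/s² × 2990 m = 9.005×10^7 Pa = 900.5 bar
Total = 458.3 + 245.2 + 182.9 + 1572 + 900.5 = 3358.9 bar

3360 bar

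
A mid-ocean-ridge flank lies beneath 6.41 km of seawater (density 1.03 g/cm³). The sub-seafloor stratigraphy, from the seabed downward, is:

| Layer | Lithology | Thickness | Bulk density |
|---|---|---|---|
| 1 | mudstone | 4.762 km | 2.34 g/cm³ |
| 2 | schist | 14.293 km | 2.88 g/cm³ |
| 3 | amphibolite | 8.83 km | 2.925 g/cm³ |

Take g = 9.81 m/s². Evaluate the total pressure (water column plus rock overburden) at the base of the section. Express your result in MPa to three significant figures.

831 MPa

seawater: 1030 kg/m³ × 9.81 m/s² × 6410 m = 6.477×10^7 Pa = 64.77 MPa
mudstone: 2340 kg/m³ × 9.81 m/s² × 4762 m = 1.093×10^8 Pa = 109.3 MPa
schist: 2880 kg/m³ × 9.81 m/s² × 14293 m = 4.038×10^8 Pa = 403.8 MPa
amphibolite: 2925 kg/m³ × 9.81 m/s² × 8830 m = 2.534×10^8 Pa = 253.4 MPa
Total = 64.77 + 109.3 + 403.8 + 253.4 = 831.27 MPa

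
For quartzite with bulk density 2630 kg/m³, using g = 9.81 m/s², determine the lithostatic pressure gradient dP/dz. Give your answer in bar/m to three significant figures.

dP/dz = ρg = 2630 kg/m³ × 9.81 m/s² = 25800 Pa/m
= 25800 Pa/m × (1 bar/m / 1.0000×10^5 Pa/m) = 0.25800 bar/m

0.258 bar/m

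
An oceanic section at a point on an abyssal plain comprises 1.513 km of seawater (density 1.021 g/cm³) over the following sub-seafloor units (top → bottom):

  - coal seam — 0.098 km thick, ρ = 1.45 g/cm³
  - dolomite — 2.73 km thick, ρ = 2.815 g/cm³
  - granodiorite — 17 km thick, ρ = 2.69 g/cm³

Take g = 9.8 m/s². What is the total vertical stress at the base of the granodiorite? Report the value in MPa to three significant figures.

seawater: 1021 kg/m³ × 9.8 m/s² × 1513 m = 1.514×10^7 Pa = 15.14 MPa
coal seam: 1450 kg/m³ × 9.8 m/s² × 98 m = 1.393×10^6 Pa = 1.393 MPa
dolomite: 2815 kg/m³ × 9.8 m/s² × 2730 m = 7.531×10^7 Pa = 75.31 MPa
granodiorite: 2690 kg/m³ × 9.8 m/s² × 17000 m = 4.482×10^8 Pa = 448.2 MPa
Total = 15.14 + 1.393 + 75.31 + 448.2 = 540.00 MPa

540 MPa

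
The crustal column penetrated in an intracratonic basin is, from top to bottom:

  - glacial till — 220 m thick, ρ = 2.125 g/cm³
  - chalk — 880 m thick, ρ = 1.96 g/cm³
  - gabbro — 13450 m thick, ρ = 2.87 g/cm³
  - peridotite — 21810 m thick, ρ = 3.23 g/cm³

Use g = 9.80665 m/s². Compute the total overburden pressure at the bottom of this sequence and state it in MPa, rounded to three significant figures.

glacial till: 2125 kg/m³ × 9.80665 m/s² × 220 m = 4.585×10^6 Pa = 4.585 MPa
chalk: 1960 kg/m³ × 9.80665 m/s² × 880 m = 1.691×10^7 Pa = 16.91 MPa
gabbro: 2870 kg/m³ × 9.80665 m/s² × 13450 m = 3.786×10^8 Pa = 378.6 MPa
peridotite: 3230 kg/m³ × 9.80665 m/s² × 21810 m = 6.908×10^8 Pa = 690.8 MPa
Total = 4.585 + 16.91 + 378.6 + 690.8 = 1090.9 MPa

1090 MPa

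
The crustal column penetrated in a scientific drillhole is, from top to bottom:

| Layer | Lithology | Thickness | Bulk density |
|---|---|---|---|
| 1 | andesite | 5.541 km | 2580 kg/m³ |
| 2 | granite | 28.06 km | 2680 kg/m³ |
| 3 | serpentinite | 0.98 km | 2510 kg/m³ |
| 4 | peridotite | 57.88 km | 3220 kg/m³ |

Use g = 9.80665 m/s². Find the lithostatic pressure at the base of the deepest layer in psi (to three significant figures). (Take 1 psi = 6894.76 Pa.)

396000 psi

andesite: 2580 kg/m³ × 9.80665 m/s² × 5541 m = 1.402×10^8 Pa = 20333 psi
granite: 2680 kg/m³ × 9.80665 m/s² × 28060 m = 7.375×10^8 Pa = 1.070×10^5 psi
serpentinite: 2510 kg/m³ × 9.80665 m/s² × 980 m = 2.412×10^7 Pa = 3499 psi
peridotite: 3220 kg/m³ × 9.80665 m/s² × 57880 m = 1.828×10^9 Pa = 2.651×10^5 psi
Total = 20333 + 1.070×10^5 + 3499 + 2.651×10^5 = 3.9588×10^5 psi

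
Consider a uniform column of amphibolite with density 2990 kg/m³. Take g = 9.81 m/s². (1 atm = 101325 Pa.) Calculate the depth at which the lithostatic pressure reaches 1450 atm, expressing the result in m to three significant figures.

5010 m

h = P/(ρg) = 1450 atm / (2990 kg/m³ × 9.81 m/s²) = 1.469×10^8 Pa / 29332 Pa/m = 5008.9 m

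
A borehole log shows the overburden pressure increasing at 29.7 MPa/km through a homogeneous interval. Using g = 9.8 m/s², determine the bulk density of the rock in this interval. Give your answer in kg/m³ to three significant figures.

3030 kg/m³

ρ = (dP/dz)/g = 29.7 MPa/km / 9.8 m/s² = 29700 Pa/m / 9.8 m/s² = 3030.6 kg/m³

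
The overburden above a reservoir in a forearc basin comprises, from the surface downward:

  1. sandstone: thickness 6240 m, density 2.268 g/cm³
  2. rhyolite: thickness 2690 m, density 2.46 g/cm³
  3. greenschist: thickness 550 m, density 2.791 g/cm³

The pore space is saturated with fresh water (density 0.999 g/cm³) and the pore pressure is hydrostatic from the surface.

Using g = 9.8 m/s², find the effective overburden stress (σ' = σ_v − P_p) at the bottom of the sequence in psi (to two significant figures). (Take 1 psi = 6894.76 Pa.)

Overburden (lithostatic) stress σ_v:
sandstone: 2268 kg/m³ × 9.8 m/s² × 6240 m = 1.387×10^8 Pa = 138.7 MPa
rhyolite: 2460 kg/m³ × 9.8 m/s² × 2690 m = 6.485×10^7 Pa = 64.85 MPa
greenschist: 2791 kg/m³ × 9.8 m/s² × 550 m = 1.504×10^7 Pa = 15.04 MPa
Total = 138.7 + 64.85 + 15.04 = 218.59 MPa
Pore pressure P_p = 999 kg/m³ × 9.8 m/s² × 9480 m = 9.281×10^7 Pa = 92.81 MPa
Effective stress σ' = σ_v − P_p = 218.6 − 92.81 = 125.78 MPa = 18242 psi

18000 psi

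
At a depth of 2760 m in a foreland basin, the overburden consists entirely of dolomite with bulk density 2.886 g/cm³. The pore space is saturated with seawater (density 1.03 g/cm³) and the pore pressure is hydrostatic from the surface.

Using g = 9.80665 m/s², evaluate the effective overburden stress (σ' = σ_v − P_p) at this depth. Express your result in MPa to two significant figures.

50 MPa

Overburden (lithostatic) stress σ_v:
dolomite: 2886 kg/m³ × 9.80665 m/s² × 2760 m = 7.811×10^7 Pa = 78.11 MPa
Pore pressure P_p = 1030 kg/m³ × 9.80665 m/s² × 2760 m = 2.788×10^7 Pa = 27.88 MPa
Effective stress σ' = σ_v − P_p = 78.11 − 27.88 = 50.235 MPa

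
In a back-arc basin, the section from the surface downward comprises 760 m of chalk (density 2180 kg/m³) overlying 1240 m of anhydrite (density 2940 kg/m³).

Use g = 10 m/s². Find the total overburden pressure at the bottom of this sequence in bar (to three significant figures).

530 bar

chalk: 2180 kg/m³ × 10 m/s² × 760 m = 1.657×10^7 Pa = 165.7 bar
anhydrite: 2940 kg/m³ × 10 m/s² × 1240 m = 3.646×10^7 Pa = 364.6 bar
Total = 165.7 + 364.6 = 530.24 bar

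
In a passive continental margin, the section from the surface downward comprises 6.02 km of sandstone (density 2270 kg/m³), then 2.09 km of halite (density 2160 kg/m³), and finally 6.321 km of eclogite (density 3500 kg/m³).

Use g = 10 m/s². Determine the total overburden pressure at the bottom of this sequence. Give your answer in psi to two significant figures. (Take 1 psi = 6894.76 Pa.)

58000 psi

sandstone: 2270 kg/m³ × 10 m/s² × 6020 m = 1.367×10^8 Pa = 19820 psi
halite: 2160 kg/m³ × 10 m/s² × 2090 m = 4.514×10^7 Pa = 6548 psi
eclogite: 3500 kg/m³ × 10 m/s² × 6321 m = 2.212×10^8 Pa = 32087 psi
Total = 19820 + 6548 + 32087 = 58455 psi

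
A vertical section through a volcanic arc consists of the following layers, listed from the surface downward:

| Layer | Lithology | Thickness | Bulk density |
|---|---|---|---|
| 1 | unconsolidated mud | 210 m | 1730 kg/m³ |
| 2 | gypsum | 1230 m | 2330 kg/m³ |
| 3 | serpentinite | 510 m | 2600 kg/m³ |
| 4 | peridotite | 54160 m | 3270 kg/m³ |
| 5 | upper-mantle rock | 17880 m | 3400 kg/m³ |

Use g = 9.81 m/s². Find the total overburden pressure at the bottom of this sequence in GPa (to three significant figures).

2.38 GPa

unconsolidated mud: 1730 kg/m³ × 9.81 m/s² × 210 m = 3.564×10^6 Pa = 3.564×10^-3 GPa
gypsum: 2330 kg/m³ × 9.81 m/s² × 1230 m = 2.811×10^7 Pa = 0.02811 GPa
serpentinite: 2600 kg/m³ × 9.81 m/s² × 510 m = 1.301×10^7 Pa = 0.01301 GPa
peridotite: 3270 kg/m³ × 9.81 m/s² × 54160 m = 1.737×10^9 Pa = 1.737 GPa
upper-mantle rock: 3400 kg/m³ × 9.81 m/s² × 17880 m = 5.964×10^8 Pa = 0.5964 GPa
Total = 3.564×10^-3 + 0.02811 + 0.01301 + 1.737 + 0.5964 = 2.3784 GPa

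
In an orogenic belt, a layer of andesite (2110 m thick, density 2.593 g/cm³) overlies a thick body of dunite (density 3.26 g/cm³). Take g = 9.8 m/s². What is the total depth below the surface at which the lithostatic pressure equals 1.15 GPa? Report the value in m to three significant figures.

Pressure at base of upper layers: 2593×9.8×2110 = 5.362×10^7 Pa = 0.05362 GPa
Remaining pressure to be supplied by dunite: 1.150×10^9 − 5.362×10^7 = 1.096×10^9 Pa
Additional depth in dunite = 1.096×10^9 Pa / (3260 kg/m³ × 9.8 m/s²) = 34318 m
Total depth = 2110 m + 34318 m = 36428 m

36400 m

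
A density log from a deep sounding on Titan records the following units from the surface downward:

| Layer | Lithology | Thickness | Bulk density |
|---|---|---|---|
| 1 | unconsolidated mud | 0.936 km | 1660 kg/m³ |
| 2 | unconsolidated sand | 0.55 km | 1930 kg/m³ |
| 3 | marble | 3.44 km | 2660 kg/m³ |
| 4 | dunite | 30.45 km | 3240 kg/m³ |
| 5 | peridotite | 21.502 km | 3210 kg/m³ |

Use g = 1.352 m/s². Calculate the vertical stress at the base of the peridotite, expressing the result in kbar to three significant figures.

2.43 kbar

unconsolidated mud: 1660 kg/m³ × 1.352 m/s² × 936 m = 2.101×10^6 Pa = 0.02101 kbar
unconsolidated sand: 1930 kg/m³ × 1.352 m/s² × 550 m = 1.435×10^6 Pa = 0.01435 kbar
marble: 2660 kg/m³ × 1.352 m/s² × 3440 m = 1.237×10^7 Pa = 0.1237 kbar
dunite: 3240 kg/m³ × 1.352 m/s² × 30450 m = 1.334×10^8 Pa = 1.334 kbar
peridotite: 3210 kg/m³ × 1.352 m/s² × 21502 m = 9.332×10^7 Pa = 0.9332 kbar
Total = 0.02101 + 0.01435 + 0.1237 + 1.334 + 0.9332 = 2.4261 kbar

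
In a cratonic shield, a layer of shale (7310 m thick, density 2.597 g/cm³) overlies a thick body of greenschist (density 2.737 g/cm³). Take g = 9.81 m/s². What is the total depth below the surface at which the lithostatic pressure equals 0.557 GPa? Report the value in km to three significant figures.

21.1 km

Pressure at base of upper layers: 2597×9.81×7310 = 1.862×10^8 Pa = 0.1862 GPa
Remaining pressure to be supplied by greenschist: 5.570×10^8 − 1.862×10^8 = 3.708×10^8 Pa
Additional depth in greenschist = 3.708×10^8 Pa / (2737 kg/m³ × 9.81 m/s²) = 13809 m
Total depth = 7310 m + 13809 m = 21119 m
= 21.119 km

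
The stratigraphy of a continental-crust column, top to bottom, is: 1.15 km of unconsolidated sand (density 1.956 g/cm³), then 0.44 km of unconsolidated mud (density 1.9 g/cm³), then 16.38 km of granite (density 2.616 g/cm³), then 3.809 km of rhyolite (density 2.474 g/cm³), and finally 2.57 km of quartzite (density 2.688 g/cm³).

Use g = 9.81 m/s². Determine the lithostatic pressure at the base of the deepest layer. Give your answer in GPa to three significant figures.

unconsolidated sand: 1956 kg/m³ × 9.81 m/s² × 1150 m = 2.207×10^7 Pa = 0.02207 GPa
unconsolidated mud: 1900 kg/m³ × 9.81 m/s² × 440 m = 8.201×10^6 Pa = 8.201×10^-3 GPa
granite: 2616 kg/m³ × 9.81 m/s² × 16380 m = 4.204×10^8 Pa = 0.4204 GPa
rhyolite: 2474 kg/m³ × 9.81 m/s² × 3809 m = 9.244×10^7 Pa = 0.09244 GPa
quartzite: 2688 kg/m³ × 9.81 m/s² × 2570 m = 6.777×10^7 Pa = 0.06777 GPa
Total = 0.02207 + 8.201×10^-3 + 0.4204 + 0.09244 + 0.06777 = 0.61084 GPa

0.611 GPa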